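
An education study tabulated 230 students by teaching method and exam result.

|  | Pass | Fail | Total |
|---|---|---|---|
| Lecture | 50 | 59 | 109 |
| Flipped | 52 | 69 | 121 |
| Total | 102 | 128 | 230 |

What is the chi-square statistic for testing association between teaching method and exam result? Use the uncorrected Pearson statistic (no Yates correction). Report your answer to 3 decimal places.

0.195

Grand total N = 230.
Expected counts (row total × column total / N):
  Lecture, Pass: 109×102/230 = 48.3391
  Lecture, Fail: 109×128/230 = 60.6609
  Flipped, Pass: 121×102/230 = 53.6609
  Flipped, Fail: 121×128/230 = 67.3391
Contributions (O − E)²/E:
  (50 − 48.3391)²/48.3391 = 0.0571
  (59 − 60.6609)²/60.6609 = 0.0455
  (52 − 53.6609)²/53.6609 = 0.0514
  (69 − 67.3391)²/67.3391 = 0.0410
χ² = 0.0571 + 0.0455 + 0.0514 + 0.0410 = 0.195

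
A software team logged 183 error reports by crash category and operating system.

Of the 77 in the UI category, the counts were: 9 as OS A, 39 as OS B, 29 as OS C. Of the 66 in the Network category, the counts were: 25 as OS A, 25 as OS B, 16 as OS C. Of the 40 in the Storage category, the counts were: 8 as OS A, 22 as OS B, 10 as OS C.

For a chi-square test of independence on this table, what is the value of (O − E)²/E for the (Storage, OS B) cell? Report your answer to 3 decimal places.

0.545

Row total (Storage) = 40; column total (OS B) = 86; N = 183.
Expected count E = 40 × 86 / 183 = 18.7978.
Contribution = (O − E)²/E = (22 − 18.7978)² / 18.7978 = 0.545.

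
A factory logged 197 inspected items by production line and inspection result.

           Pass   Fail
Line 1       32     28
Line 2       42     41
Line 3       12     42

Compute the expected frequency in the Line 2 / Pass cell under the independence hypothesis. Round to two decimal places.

36.23

Row total (Line 2) = 83; column total (Pass) = 86; grand total N = 197.
Expected count = (row total × column total) / N = 83 × 86 / 197 = 36.23.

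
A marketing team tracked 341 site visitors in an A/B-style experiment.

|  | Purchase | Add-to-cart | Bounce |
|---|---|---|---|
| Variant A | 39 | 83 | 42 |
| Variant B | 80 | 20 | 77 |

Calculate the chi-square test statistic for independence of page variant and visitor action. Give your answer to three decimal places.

62.549

Row totals: 164, 177. Column totals: 119, 103, 119. Grand total N = 341.
Expected counts (row total × column total / N):
  Variant A, Purchase: 164×119/341 = 57.2317
  Variant A, Add-to-cart: 164×103/341 = 49.5367
  Variant A, Bounce: 164×119/341 = 57.2317
  Variant B, Purchase: 177×119/341 = 61.7683
  Variant B, Add-to-cart: 177×103/341 = 53.4633
  Variant B, Bounce: 177×119/341 = 61.7683
Contributions (O − E)²/E:
  (39 − 57.2317)²/57.2317 = 5.8079
  (83 − 49.5367)²/49.5367 = 22.6053
  (42 − 57.2317)²/57.2317 = 4.0538
  (80 − 61.7683)²/61.7683 = 5.3813
  (20 − 53.4633)²/53.4633 = 20.9451
  (77 − 61.7683)²/61.7683 = 3.7560
χ² = 5.8079 + 22.6053 + 4.0538 + 5.3813 + 20.9451 + 3.7560 = 62.549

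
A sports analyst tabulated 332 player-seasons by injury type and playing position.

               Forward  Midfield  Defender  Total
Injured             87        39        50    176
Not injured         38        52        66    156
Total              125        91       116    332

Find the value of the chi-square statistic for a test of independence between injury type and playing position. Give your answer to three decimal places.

22.148

Grand total N = 332.
Expected counts (row total × column total / N):
  Injured, Forward: 176×125/332 = 66.2651
  Injured, Midfield: 176×91/332 = 48.2410
  Injured, Defender: 176×116/332 = 61.4940
  Not injured, Forward: 156×125/332 = 58.7349
  Not injured, Midfield: 156×91/332 = 42.7590
  Not injured, Defender: 156×116/332 = 54.5060
Contributions (O − E)²/E:
  (87 − 66.2651)²/66.2651 = 6.4881
  (39 − 48.2410)²/48.2410 = 1.7702
  (50 − 61.4940)²/61.4940 = 2.1484
  (38 − 58.7349)²/58.7349 = 7.3199
  (52 − 42.7590)²/42.7590 = 1.9971
  (66 − 54.5060)²/54.5060 = 2.4238
χ² = 6.4881 + 1.7702 + 2.1484 + 7.3199 + 1.9971 + 2.4238 = 22.148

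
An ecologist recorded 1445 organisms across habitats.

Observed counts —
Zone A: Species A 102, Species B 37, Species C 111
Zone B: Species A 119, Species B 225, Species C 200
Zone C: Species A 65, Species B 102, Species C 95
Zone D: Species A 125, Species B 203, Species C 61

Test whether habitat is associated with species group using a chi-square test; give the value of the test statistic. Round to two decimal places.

Row totals: 250, 544, 262, 389. Column totals: 411, 567, 467. Grand total N = 1445.
Expected counts (row total × column total / N):
  Zone A, Species A: 250×411/1445 = 71.107
  Zone A, Species B: 250×567/1445 = 98.097
  Zone A, Species C: 250×467/1445 = 80.796
  Zone B, Species A: 544×411/1445 = 154.729
  Zone B, Species B: 544×567/1445 = 213.459
  Zone B, Species C: 544×467/1445 = 175.812
  Zone C, Species A: 262×411/1445 = 74.520
  Zone C, Species B: 262×567/1445 = 102.806
  Zone C, Species C: 262×467/1445 = 84.674
  Zone D, Species A: 389×411/1445 = 110.643
  Zone D, Species B: 389×567/1445 = 152.639
  Zone D, Species C: 389×467/1445 = 125.718
Contributions (O − E)²/E:
  (102 − 71.107)²/71.107 = 13.4217
  (37 − 98.097)²/98.097 = 38.0526
  (111 − 80.796)²/80.796 = 11.2912
  (119 − 154.729)²/154.729 = 8.2503
  (225 − 213.459)²/213.459 = 0.6240
  (200 − 175.812)²/175.812 = 3.3278
  (65 − 74.520)²/74.520 = 1.2162
  (102 − 102.806)²/102.806 = 0.0063
  (95 − 84.674)²/84.674 = 1.2593
  (125 − 110.643)²/110.643 = 1.8630
  (203 − 152.639)²/152.639 = 16.6159
  (61 − 125.718)²/125.718 = 33.3160
χ² = 13.4217 + 38.0526 + 11.2912 + 8.2503 + 0.6240 + 3.3278 + 1.2162 + 0.0063 + 1.2593 + 1.8630 + 16.6159 + 33.3160 = 129.24

129.24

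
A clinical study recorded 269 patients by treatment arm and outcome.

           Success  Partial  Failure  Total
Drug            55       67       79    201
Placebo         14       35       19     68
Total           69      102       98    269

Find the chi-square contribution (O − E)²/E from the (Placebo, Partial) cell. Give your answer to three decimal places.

Row total (Placebo) = 68; column total (Partial) = 102; N = 269.
Expected count E = 68 × 102 / 269 = 25.7844.
Contribution = (O − E)²/E = (35 − 25.7844)² / 25.7844 = 3.294.

3.294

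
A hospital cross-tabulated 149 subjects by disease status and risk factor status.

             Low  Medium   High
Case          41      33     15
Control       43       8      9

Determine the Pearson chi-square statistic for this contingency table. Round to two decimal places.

Row totals: 89, 60. Column totals: 84, 41, 24. Grand total N = 149.
Expected counts (row total × column total / N):
  Case, Low: 89×84/149 = 50.174
  Case, Medium: 89×41/149 = 24.490
  Case, High: 89×24/149 = 14.336
  Control, Low: 60×84/149 = 33.826
  Control, Medium: 60×41/149 = 16.510
  Control, High: 60×24/149 = 9.664
Contributions (O − E)²/E:
  (41 − 50.174)²/50.174 = 1.6774
  (33 − 24.490)²/24.490 = 2.9571
  (15 − 14.336)²/14.336 = 0.0308
  (43 − 33.826)²/33.826 = 2.4881
  (8 − 16.510)²/16.510 = 4.3864
  (9 − 9.664)²/9.664 = 0.0456
χ² = 1.6774 + 2.9571 + 0.0308 + 2.4881 + 4.3864 + 0.0456 = 11.59

11.59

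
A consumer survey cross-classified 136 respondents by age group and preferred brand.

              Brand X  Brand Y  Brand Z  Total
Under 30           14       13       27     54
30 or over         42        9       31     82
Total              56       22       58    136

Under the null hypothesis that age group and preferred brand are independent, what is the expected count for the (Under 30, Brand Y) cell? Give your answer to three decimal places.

Row total (Under 30) = 54; column total (Brand Y) = 22; grand total N = 136.
Expected count = (row total × column total) / N = 54 × 22 / 136 = 8.735.

8.735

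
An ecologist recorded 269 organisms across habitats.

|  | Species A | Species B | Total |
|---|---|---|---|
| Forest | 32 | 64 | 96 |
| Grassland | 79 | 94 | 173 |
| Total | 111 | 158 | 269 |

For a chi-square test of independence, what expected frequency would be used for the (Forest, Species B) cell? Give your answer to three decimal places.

56.387

Row total (Forest) = 96; column total (Species B) = 158; grand total N = 269.
Expected count = (row total × column total) / N = 96 × 158 / 269 = 56.387.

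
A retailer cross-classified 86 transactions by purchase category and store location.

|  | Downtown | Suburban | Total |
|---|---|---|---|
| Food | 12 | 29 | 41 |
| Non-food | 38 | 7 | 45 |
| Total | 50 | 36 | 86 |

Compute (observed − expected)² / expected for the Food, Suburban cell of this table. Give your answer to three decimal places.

Row total (Food) = 41; column total (Suburban) = 36; N = 86.
Expected count E = 41 × 36 / 86 = 17.1628.
Contribution = (O − E)²/E = (29 − 17.1628)² / 17.1628 = 8.164.

8.164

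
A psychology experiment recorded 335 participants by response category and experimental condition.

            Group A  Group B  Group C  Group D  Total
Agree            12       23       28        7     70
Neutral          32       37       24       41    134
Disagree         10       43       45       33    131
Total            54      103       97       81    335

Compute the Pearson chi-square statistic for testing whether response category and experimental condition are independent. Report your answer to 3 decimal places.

Grand total N = 335.
Expected counts (row total × column total / N):
  Agree, Group A: 70×54/335 = 11.2836
  Agree, Group B: 70×103/335 = 21.5224
  Agree, Group C: 70×97/335 = 20.2687
  Agree, Group D: 70×81/335 = 16.9254
  Neutral, Group A: 134×54/335 = 21.6000
  Neutral, Group B: 134×103/335 = 41.2000
  Neutral, Group C: 134×97/335 = 38.8000
  Neutral, Group D: 134×81/335 = 32.4000
  Disagree, Group A: 131×54/335 = 21.1164
  Disagree, Group B: 131×103/335 = 40.2776
  Disagree, Group C: 131×97/335 = 37.9313
  Disagree, Group D: 131×81/335 = 31.6746
Contributions (O − E)²/E:
  (12 − 11.2836)²/11.2836 = 0.0455
  (23 − 21.5224)²/21.5224 = 0.1014
  (28 − 20.2687)²/20.2687 = 2.9490
  (7 − 16.9254)²/16.9254 = 5.8205
  (32 − 21.6000)²/21.6000 = 5.0074
  (37 − 41.2000)²/41.2000 = 0.4282
  (24 − 38.8000)²/38.8000 = 5.6454
  (41 − 32.4000)²/32.4000 = 2.2827
  (10 − 21.1164)²/21.1164 = 5.8521
  (43 − 40.2776)²/40.2776 = 0.1840
  (45 − 37.9313)²/37.9313 = 1.3173
  (33 − 31.6746)²/31.6746 = 0.0555
χ² = 0.0455 + 0.1014 + 2.9490 + 5.8205 + 5.0074 + 0.4282 + 5.6454 + 2.2827 + 5.8521 + 0.1840 + 1.3173 + 0.0555 = 29.689

29.689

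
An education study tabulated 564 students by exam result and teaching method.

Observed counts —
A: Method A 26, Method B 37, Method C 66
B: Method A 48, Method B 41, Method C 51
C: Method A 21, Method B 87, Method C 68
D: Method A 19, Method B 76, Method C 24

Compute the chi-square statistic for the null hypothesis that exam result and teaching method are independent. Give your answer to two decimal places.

63.14

Row totals: 129, 140, 176, 119. Column totals: 114, 241, 209. Grand total N = 564.
Expected counts (row total × column total / N):
  A, Method A: 129×114/564 = 26.074
  A, Method B: 129×241/564 = 55.122
  A, Method C: 129×209/564 = 47.803
  B, Method A: 140×114/564 = 28.298
  B, Method B: 140×241/564 = 59.823
  B, Method C: 140×209/564 = 51.879
  C, Method A: 176×114/564 = 35.574
  C, Method B: 176×241/564 = 75.206
  C, Method C: 176×209/564 = 65.220
  D, Method A: 119×114/564 = 24.053
  D, Method B: 119×241/564 = 50.849
  D, Method C: 119×209/564 = 44.098
Contributions (O − E)²/E:
  (26 − 26.074)²/26.074 = 0.0002
  (37 − 55.122)²/55.122 = 5.9578
  (66 − 47.803)²/47.803 = 6.9270
  (48 − 28.298)²/28.298 = 13.7172
  (41 − 59.823)²/59.823 = 5.9226
  (51 − 51.879)²/51.879 = 0.0149
  (21 − 35.574)²/35.574 = 5.9707
  (87 − 75.206)²/75.206 = 1.8496
  (68 − 65.220)²/65.220 = 0.1185
  (19 − 24.053)²/24.053 = 1.0615
  (76 − 50.849)²/50.849 = 12.4402
  (24 − 44.098)²/44.098 = 9.1598
χ² = 0.0002 + 5.9578 + 6.9270 + 13.7172 + 5.9226 + 0.0149 + 5.9707 + 1.8496 + 0.1185 + 1.0615 + 12.4402 + 9.1598 = 63.14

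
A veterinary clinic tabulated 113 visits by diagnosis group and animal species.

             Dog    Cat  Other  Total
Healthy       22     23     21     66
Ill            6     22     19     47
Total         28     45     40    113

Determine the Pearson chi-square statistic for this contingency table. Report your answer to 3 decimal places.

Grand total N = 113.
Expected counts (row total × column total / N):
  Healthy, Dog: 66×28/113 = 16.3540
  Healthy, Cat: 66×45/113 = 26.2832
  Healthy, Other: 66×40/113 = 23.3628
  Ill, Dog: 47×28/113 = 11.6460
  Ill, Cat: 47×45/113 = 18.7168
  Ill, Other: 47×40/113 = 16.6372
Contributions (O − E)²/E:
  (22 − 16.3540)²/16.3540 = 1.9492
  (23 − 26.2832)²/26.2832 = 0.4101
  (21 − 23.3628)²/23.3628 = 0.2390
  (6 − 11.6460)²/11.6460 = 2.7372
  (22 − 18.7168)²/18.7168 = 0.5759
  (19 − 16.6372)²/16.6372 = 0.3356
χ² = 1.9492 + 0.4101 + 0.2390 + 2.7372 + 0.5759 + 0.3356 = 6.247

6.247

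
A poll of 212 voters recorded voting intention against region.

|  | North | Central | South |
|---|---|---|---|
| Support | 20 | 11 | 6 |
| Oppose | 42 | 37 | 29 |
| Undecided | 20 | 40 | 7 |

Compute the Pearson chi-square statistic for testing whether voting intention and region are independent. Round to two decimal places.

Row totals: 37, 108, 67. Column totals: 82, 88, 42. Grand total N = 212.
Expected counts (row total × column total / N):
  Support, North: 37×82/212 = 14.311
  Support, Central: 37×88/212 = 15.358
  Support, South: 37×42/212 = 7.330
  Oppose, North: 108×82/212 = 41.774
  Oppose, Central: 108×88/212 = 44.830
  Oppose, South: 108×42/212 = 21.396
  Undecided, North: 67×82/212 = 25.915
  Undecided, Central: 67×88/212 = 27.811
  Undecided, South: 67×42/212 = 13.274
Contributions (O − E)²/E:
  (20 − 14.311)²/14.311 = 2.2615
  (11 − 15.358)²/15.358 = 1.2366
  (6 − 7.330)²/7.330 = 0.2413
  (42 − 41.774)²/41.774 = 0.0012
  (37 − 44.830)²/44.830 = 1.3676
  (29 − 21.396)²/21.396 = 2.7024
  (20 − 25.915)²/25.915 = 1.3501
  (40 − 27.811)²/27.811 = 5.3422
  (7 − 13.274)²/13.274 = 2.9654
χ² = 2.2615 + 1.2366 + 0.2413 + 0.0012 + 1.3676 + 2.7024 + 1.3501 + 5.3422 + 2.9654 = 17.47

17.47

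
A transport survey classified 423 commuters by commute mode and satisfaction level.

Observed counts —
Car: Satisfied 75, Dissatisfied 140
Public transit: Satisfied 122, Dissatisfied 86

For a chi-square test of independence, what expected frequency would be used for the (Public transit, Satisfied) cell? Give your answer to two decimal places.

96.87

Row total (Public transit) = 208; column total (Satisfied) = 197; grand total N = 423.
Expected count = (row total × column total) / N = 208 × 197 / 423 = 96.87.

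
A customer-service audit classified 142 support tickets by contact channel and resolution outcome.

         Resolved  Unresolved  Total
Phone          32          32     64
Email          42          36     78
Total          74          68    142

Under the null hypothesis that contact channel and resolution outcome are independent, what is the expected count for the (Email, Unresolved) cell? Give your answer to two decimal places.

37.35

Row total (Email) = 78; column total (Unresolved) = 68; grand total N = 142.
Expected count = (row total × column total) / N = 78 × 68 / 142 = 37.35.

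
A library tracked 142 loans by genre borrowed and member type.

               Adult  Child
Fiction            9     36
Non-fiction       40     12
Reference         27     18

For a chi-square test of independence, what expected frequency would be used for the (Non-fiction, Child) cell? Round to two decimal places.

Row total (Non-fiction) = 52; column total (Child) = 66; grand total N = 142.
Expected count = (row total × column total) / N = 52 × 66 / 142 = 24.17.

24.17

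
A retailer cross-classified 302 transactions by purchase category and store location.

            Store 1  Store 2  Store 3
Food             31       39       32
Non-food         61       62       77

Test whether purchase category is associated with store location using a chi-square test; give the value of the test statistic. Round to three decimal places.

2.008

Row totals: 102, 200. Column totals: 92, 101, 109. Grand total N = 302.
Expected counts (row total × column total / N):
  Food, Store 1: 102×92/302 = 31.0728
  Food, Store 2: 102×101/302 = 34.1126
  Food, Store 3: 102×109/302 = 36.8146
  Non-food, Store 1: 200×92/302 = 60.9272
  Non-food, Store 2: 200×101/302 = 66.8874
  Non-food, Store 3: 200×109/302 = 72.1854
Contributions (O − E)²/E:
  (31 − 31.0728)²/31.0728 = 0.0002
  (39 − 34.1126)²/34.1126 = 0.7002
  (32 − 36.8146)²/36.8146 = 0.6297
  (61 − 60.9272)²/60.9272 = 0.0001
  (62 − 66.8874)²/66.8874 = 0.3571
  (77 − 72.1854)²/72.1854 = 0.3211
χ² = 0.0002 + 0.7002 + 0.6297 + 0.0001 + 0.3571 + 0.3211 = 2.008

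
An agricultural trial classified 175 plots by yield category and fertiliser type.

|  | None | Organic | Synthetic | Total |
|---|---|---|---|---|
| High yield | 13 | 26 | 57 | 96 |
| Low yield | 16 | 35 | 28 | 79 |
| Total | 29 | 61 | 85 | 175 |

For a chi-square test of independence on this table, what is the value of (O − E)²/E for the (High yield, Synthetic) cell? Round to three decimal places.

2.307

Row total (High yield) = 96; column total (Synthetic) = 85; N = 175.
Expected count E = 96 × 85 / 175 = 46.6286.
Contribution = (O − E)²/E = (57 − 46.6286)² / 46.6286 = 2.307.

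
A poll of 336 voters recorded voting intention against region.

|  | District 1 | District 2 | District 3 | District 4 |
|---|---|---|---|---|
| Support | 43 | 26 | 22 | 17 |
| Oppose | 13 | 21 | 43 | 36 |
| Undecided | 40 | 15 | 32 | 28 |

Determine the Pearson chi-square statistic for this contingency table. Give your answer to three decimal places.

Row totals: 108, 113, 115. Column totals: 96, 62, 97, 81. Grand total N = 336.
Expected counts (row total × column total / N):
  Support, District 1: 108×96/336 = 30.8571
  Support, District 2: 108×62/336 = 19.9286
  Support, District 3: 108×97/336 = 31.1786
  Support, District 4: 108×81/336 = 26.0357
  Oppose, District 1: 113×96/336 = 32.2857
  Oppose, District 2: 113×62/336 = 20.8512
  Oppose, District 3: 113×97/336 = 32.6220
  Oppose, District 4: 113×81/336 = 27.2411
  Undecided, District 1: 115×96/336 = 32.8571
  Undecided, District 2: 115×62/336 = 21.2202
  Undecided, District 3: 115×97/336 = 33.1994
  Undecided, District 4: 115×81/336 = 27.7232
Contributions (O − E)²/E:
  (43 − 30.8571)²/30.8571 = 4.7785
  (26 − 19.9286)²/19.9286 = 1.8497
  (22 − 31.1786)²/31.1786 = 2.7021
  (17 − 26.0357)²/26.0357 = 3.1358
  (13 − 32.2857)²/32.2857 = 11.5202
  (21 − 20.8512)²/20.8512 = 0.0011
  (43 − 32.6220)²/32.6220 = 3.3015
  (36 − 27.2411)²/27.2411 = 2.8163
  (40 − 32.8571)²/32.8571 = 1.5528
  (15 − 21.2202)²/21.2202 = 1.8233
  (32 − 33.1994)²/33.1994 = 0.0433
  (28 − 27.7232)²/27.7232 = 0.0028
χ² = 4.7785 + 1.8497 + 2.7021 + 3.1358 + 11.5202 + 0.0011 + 3.3015 + 2.8163 + 1.5528 + 1.8233 + 0.0433 + 0.0028 = 33.527

33.527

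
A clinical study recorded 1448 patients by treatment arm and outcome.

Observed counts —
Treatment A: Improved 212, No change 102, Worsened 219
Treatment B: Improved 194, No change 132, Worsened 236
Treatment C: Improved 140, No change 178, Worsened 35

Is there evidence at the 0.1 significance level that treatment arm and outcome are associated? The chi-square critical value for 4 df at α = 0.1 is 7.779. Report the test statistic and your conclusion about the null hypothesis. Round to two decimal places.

Row totals: 533, 562, 353. Column totals: 546, 412, 490. Grand total N = 1448.
Expected counts (row total × column total / N):
  Treatment A, Improved: 533×546/1448 = 200.979
  Treatment A, No change: 533×412/1448 = 151.655
  Treatment A, Worsened: 533×490/1448 = 180.366
  Treatment B, Improved: 562×546/1448 = 211.914
  Treatment B, No change: 562×412/1448 = 159.906
  Treatment B, Worsened: 562×490/1448 = 190.180
  Treatment C, Improved: 353×546/1448 = 133.106
  Treatment C, No change: 353×412/1448 = 100.439
  Treatment C, Worsened: 353×490/1448 = 119.454
Contributions (O − E)²/E:
  (212 − 200.979)²/200.979 = 0.6044
  (102 − 151.655)²/151.655 = 16.2581
  (219 − 180.366)²/180.366 = 8.2753
  (194 − 211.914)²/211.914 = 1.5143
  (132 − 159.906)²/159.906 = 4.8700
  (236 − 190.180)²/190.180 = 11.0394
  (140 − 133.106)²/133.106 = 0.3571
  (178 − 100.439)²/100.439 = 59.8942
  (35 − 119.454)²/119.454 = 59.7090
χ² = 0.6044 + 16.2581 + 8.2753 + 1.5143 + 4.8700 + 11.0394 + 0.3571 + 59.8942 + 59.7090 = 162.52
df = (3−1)(3−1) = 4. Since 162.52 > 7.779, reject the null hypothesis of independence at α = 0.1.

162.52; reject H₀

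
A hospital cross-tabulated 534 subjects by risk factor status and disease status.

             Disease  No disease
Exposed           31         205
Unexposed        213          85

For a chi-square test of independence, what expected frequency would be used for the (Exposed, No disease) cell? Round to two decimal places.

128.16

Row total (Exposed) = 236; column total (No disease) = 290; grand total N = 534.
Expected count = (row total × column total) / N = 236 × 290 / 534 = 128.16.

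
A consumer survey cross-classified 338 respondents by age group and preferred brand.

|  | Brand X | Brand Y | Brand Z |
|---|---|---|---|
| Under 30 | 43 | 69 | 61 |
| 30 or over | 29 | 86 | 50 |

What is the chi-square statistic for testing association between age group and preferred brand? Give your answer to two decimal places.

5.49

Row totals: 173, 165. Column totals: 72, 155, 111. Grand total N = 338.
Expected counts (row total × column total / N):
  Under 30, Brand X: 173×72/338 = 36.852
  Under 30, Brand Y: 173×155/338 = 79.334
  Under 30, Brand Z: 173×111/338 = 56.814
  30 or over, Brand X: 165×72/338 = 35.148
  30 or over, Brand Y: 165×155/338 = 75.666
  30 or over, Brand Z: 165×111/338 = 54.186
Contributions (O − E)²/E:
  (43 − 36.852)²/36.852 = 1.0257
  (69 − 79.334)²/79.334 = 1.3461
  (61 − 56.814)²/56.814 = 0.3084
  (29 − 35.148)²/35.148 = 1.0754
  (86 − 75.666)²/75.666 = 1.4114
  (50 − 54.186)²/54.186 = 0.3234
χ² = 1.0257 + 1.3461 + 0.3084 + 1.0754 + 1.4114 + 0.3234 = 5.49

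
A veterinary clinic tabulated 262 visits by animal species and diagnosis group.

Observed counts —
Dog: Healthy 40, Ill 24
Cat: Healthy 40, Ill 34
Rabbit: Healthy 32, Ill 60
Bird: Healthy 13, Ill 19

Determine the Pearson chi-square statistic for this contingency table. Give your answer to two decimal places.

Row totals: 64, 74, 92, 32. Column totals: 125, 137. Grand total N = 262.
Expected counts (row total × column total / N):
  Dog, Healthy: 64×125/262 = 30.534
  Dog, Ill: 64×137/262 = 33.466
  Cat, Healthy: 74×125/262 = 35.305
  Cat, Ill: 74×137/262 = 38.695
  Rabbit, Healthy: 92×125/262 = 43.893
  Rabbit, Ill: 92×137/262 = 48.107
  Bird, Healthy: 32×125/262 = 15.267
  Bird, Ill: 32×137/262 = 16.733
Contributions (O − E)²/E:
  (40 − 30.534)²/30.534 = 2.9346
  (24 − 33.466)²/33.466 = 2.6775
  (40 − 35.305)²/35.305 = 0.6244
  (34 − 38.695)²/38.695 = 0.5697
  (32 − 43.893)²/43.893 = 3.2225
  (60 − 48.107)²/48.107 = 2.9402
  (13 − 15.267)²/15.267 = 0.3366
  (19 − 16.733)²/16.733 = 0.3071
χ² = 2.9346 + 2.6775 + 0.6244 + 0.5697 + 3.2225 + 2.9402 + 0.3366 + 0.3071 = 13.61

13.61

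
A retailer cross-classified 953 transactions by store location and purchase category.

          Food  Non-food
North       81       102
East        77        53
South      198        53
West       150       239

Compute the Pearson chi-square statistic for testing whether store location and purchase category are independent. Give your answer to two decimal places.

107.73

Row totals: 183, 130, 251, 389. Column totals: 506, 447. Grand total N = 953.
Expected counts (row total × column total / N):
  North, Food: 183×506/953 = 97.165
  North, Non-food: 183×447/953 = 85.835
  East, Food: 130×506/953 = 69.024
  East, Non-food: 130×447/953 = 60.976
  South, Food: 251×506/953 = 133.270
  South, Non-food: 251×447/953 = 117.730
  West, Food: 389×506/953 = 206.541
  West, Non-food: 389×447/953 = 182.459
Contributions (O − E)²/E:
  (81 − 97.165)²/97.165 = 2.6893
  (102 − 85.835)²/85.835 = 3.0443
  (77 − 69.024)²/69.024 = 0.9217
  (53 − 60.976)²/60.976 = 1.0433
  (198 − 133.270)²/133.270 = 31.4397
  (53 − 117.730)²/117.730 = 35.5897
  (150 − 206.541)²/206.541 = 15.4782
  (239 − 182.459)²/182.459 = 17.5211
χ² = 2.6893 + 3.0443 + 0.9217 + 1.0433 + 31.4397 + 35.5897 + 15.4782 + 17.5211 = 107.73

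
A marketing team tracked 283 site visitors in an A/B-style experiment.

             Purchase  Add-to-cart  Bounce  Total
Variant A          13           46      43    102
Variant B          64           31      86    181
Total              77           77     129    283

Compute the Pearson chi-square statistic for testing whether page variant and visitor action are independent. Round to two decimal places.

31.43

Grand total N = 283.
Expected counts (row total × column total / N):
  Variant A, Purchase: 102×77/283 = 27.753
  Variant A, Add-to-cart: 102×77/283 = 27.753
  Variant A, Bounce: 102×129/283 = 46.495
  Variant B, Purchase: 181×77/283 = 49.247
  Variant B, Add-to-cart: 181×77/283 = 49.247
  Variant B, Bounce: 181×129/283 = 82.505
Contributions (O − E)²/E:
  (13 − 27.753)²/27.753 = 7.8424
  (46 − 27.753)²/27.753 = 11.9970
  (43 − 46.495)²/46.495 = 0.2627
  (64 − 49.247)²/49.247 = 4.4196
  (31 − 49.247)²/49.247 = 6.7609
  (86 − 82.505)²/82.505 = 0.1481
χ² = 7.8424 + 11.9970 + 0.2627 + 4.4196 + 6.7609 + 0.1481 = 31.43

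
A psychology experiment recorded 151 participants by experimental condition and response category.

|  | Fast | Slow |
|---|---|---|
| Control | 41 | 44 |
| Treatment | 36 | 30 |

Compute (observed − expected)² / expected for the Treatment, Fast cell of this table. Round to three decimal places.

Row total (Treatment) = 66; column total (Fast) = 77; N = 151.
Expected count E = 66 × 77 / 151 = 33.6556.
Contribution = (O − E)²/E = (36 − 33.6556)² / 33.6556 = 0.163.

0.163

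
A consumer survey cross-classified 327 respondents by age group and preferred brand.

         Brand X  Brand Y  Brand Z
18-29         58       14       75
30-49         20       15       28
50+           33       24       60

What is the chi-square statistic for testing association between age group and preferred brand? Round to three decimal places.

Row totals: 147, 63, 117. Column totals: 111, 53, 163. Grand total N = 327.
Expected counts (row total × column total / N):
  18-29, Brand X: 147×111/327 = 49.8991
  18-29, Brand Y: 147×53/327 = 23.8257
  18-29, Brand Z: 147×163/327 = 73.2752
  30-49, Brand X: 63×111/327 = 21.3853
  30-49, Brand Y: 63×53/327 = 10.2110
  30-49, Brand Z: 63×163/327 = 31.4037
  50+, Brand X: 117×111/327 = 39.7156
  50+, Brand Y: 117×53/327 = 18.9633
  50+, Brand Z: 117×163/327 = 58.3211
Contributions (O − E)²/E:
  (58 − 49.8991)²/49.8991 = 1.3151
  (14 − 23.8257)²/23.8257 = 4.0521
  (75 − 73.2752)²/73.2752 = 0.0406
  (20 − 21.3853)²/21.3853 = 0.0897
  (15 − 10.2110)²/10.2110 = 2.2461
  (28 − 31.4037)²/31.4037 = 0.3689
  (33 − 39.7156)²/39.7156 = 1.1356
  (24 − 18.9633)²/18.9633 = 1.3378
  (60 − 58.3211)²/58.3211 = 0.0483
χ² = 1.3151 + 4.0521 + 0.0406 + 0.0897 + 2.2461 + 0.3689 + 1.1356 + 1.3378 + 0.0483 = 10.634

10.634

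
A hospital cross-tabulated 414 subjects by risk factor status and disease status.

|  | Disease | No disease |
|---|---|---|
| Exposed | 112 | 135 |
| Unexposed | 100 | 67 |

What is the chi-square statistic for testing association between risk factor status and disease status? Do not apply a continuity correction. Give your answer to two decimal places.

8.43

Row totals: 247, 167. Column totals: 212, 202. Grand total N = 414.
Expected counts (row total × column total / N):
  Exposed, Disease: 247×212/414 = 126.483
  Exposed, No disease: 247×202/414 = 120.517
  Unexposed, Disease: 167×212/414 = 85.517
  Unexposed, No disease: 167×202/414 = 81.483
Contributions (O − E)²/E:
  (112 − 126.483)²/126.483 = 1.6584
  (135 − 120.517)²/120.517 = 1.7405
  (100 − 85.517)²/85.517 = 2.4528
  (67 − 81.483)²/81.483 = 2.5742
χ² = 1.6584 + 1.7405 + 2.4528 + 2.5742 = 8.43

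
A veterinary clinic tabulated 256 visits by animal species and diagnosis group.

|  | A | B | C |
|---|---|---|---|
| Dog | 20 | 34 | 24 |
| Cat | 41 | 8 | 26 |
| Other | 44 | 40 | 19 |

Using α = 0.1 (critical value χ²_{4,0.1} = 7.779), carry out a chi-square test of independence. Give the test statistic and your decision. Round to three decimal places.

28.247; reject H₀

Row totals: 78, 75, 103. Column totals: 105, 82, 69. Grand total N = 256.
Expected counts (row total × column total / N):
  Dog, A: 78×105/256 = 31.99219
  Dog, B: 78×82/256 = 24.98438
  Dog, C: 78×69/256 = 21.02344
  Cat, A: 75×105/256 = 30.76172
  Cat, B: 75×82/256 = 24.02344
  Cat, C: 75×69/256 = 20.21484
  Other, A: 103×105/256 = 42.24609
  Other, B: 103×82/256 = 32.99219
  Other, C: 103×69/256 = 27.76172
Contributions (O − E)²/E:
  (20 − 31.99219)²/31.99219 = 4.4952
  (34 − 24.98438)²/24.98438 = 3.2533
  (24 − 21.02344)²/21.02344 = 0.4214
  (41 − 30.76172)²/30.76172 = 3.4076
  (8 − 24.02344)²/24.02344 = 10.6875
  (26 − 20.21484)²/20.21484 = 1.6556
  (44 − 42.24609)²/42.24609 = 0.0728
  (40 − 32.99219)²/32.99219 = 1.4885
  (19 − 27.76172)²/27.76172 = 2.7652
χ² = 4.4952 + 3.2533 + 0.4214 + 3.4076 + 10.6875 + 1.6556 + 0.0728 + 1.4885 + 2.7652 = 28.247
df = (3−1)(3−1) = 4. Since 28.247 > 7.779, reject the null hypothesis of independence at α = 0.1.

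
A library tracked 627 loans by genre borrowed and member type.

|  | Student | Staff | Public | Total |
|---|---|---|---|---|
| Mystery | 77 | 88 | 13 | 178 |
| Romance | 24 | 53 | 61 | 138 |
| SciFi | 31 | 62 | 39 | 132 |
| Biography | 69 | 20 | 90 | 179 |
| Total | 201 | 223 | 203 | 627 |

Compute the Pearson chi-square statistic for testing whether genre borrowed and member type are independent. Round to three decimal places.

124.891

Grand total N = 627.
Expected counts (row total × column total / N):
  Mystery, Student: 178×201/627 = 57.06220
  Mystery, Staff: 178×223/627 = 63.30781
  Mystery, Public: 178×203/627 = 57.62998
  Romance, Student: 138×201/627 = 44.23923
  Romance, Staff: 138×223/627 = 49.08134
  Romance, Public: 138×203/627 = 44.67943
  SciFi, Student: 132×201/627 = 42.31579
  SciFi, Staff: 132×223/627 = 46.94737
  SciFi, Public: 132×203/627 = 42.73684
  Biography, Student: 179×201/627 = 57.38278
  Biography, Staff: 179×223/627 = 63.66348
  Biography, Public: 179×203/627 = 57.95375
Contributions (O − E)²/E:
  (77 − 57.06220)²/57.06220 = 6.9664
  (88 − 63.30781)²/63.30781 = 9.6308
  (13 − 57.62998)²/57.62998 = 34.5625
  (24 − 44.23923)²/44.23923 = 9.2593
  (53 − 49.08134)²/49.08134 = 0.3129
  (61 − 44.67943)²/44.67943 = 5.9616
  (31 − 42.31579)²/42.31579 = 3.0260
  (62 − 46.94737)²/46.94737 = 4.8263
  (39 − 42.73684)²/42.73684 = 0.3267
  (69 − 57.38278)²/57.38278 = 2.3519
  (20 − 63.66348)²/63.66348 = 29.9465
  (90 − 57.95375)²/57.95375 = 17.7204
χ² = 6.9664 + 9.6308 + 34.5625 + 9.2593 + 0.3129 + 5.9616 + 3.0260 + 4.8263 + 0.3267 + 2.3519 + 29.9465 + 17.7204 = 124.891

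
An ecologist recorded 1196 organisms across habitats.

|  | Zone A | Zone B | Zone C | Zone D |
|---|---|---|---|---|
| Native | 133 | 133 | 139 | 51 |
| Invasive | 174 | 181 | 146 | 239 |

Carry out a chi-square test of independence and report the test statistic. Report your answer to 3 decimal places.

Row totals: 456, 740. Column totals: 307, 314, 285, 290. Grand total N = 1196.
Expected counts (row total × column total / N):
  Native, Zone A: 456×307/1196 = 117.0502
  Native, Zone B: 456×314/1196 = 119.7191
  Native, Zone C: 456×285/1196 = 108.6622
  Native, Zone D: 456×290/1196 = 110.5686
  Invasive, Zone A: 740×307/1196 = 189.9498
  Invasive, Zone B: 740×314/1196 = 194.2809
  Invasive, Zone C: 740×285/1196 = 176.3378
  Invasive, Zone D: 740×290/1196 = 179.4314
Contributions (O − E)²/E:
  (133 − 117.0502)²/117.0502 = 2.1734
  (133 − 119.7191)²/119.7191 = 1.4733
  (139 − 108.6622)²/108.6622 = 8.4701
  (51 − 110.5686)²/110.5686 = 32.0925
  (174 − 189.9498)²/189.9498 = 1.3393
  (181 − 194.2809)²/194.2809 = 0.9079
  (146 − 176.3378)²/176.3378 = 5.2194
  (239 − 179.4314)²/179.4314 = 19.7759
χ² = 2.1734 + 1.4733 + 8.4701 + 32.0925 + 1.3393 + 0.9079 + 5.2194 + 19.7759 = 71.452

71.452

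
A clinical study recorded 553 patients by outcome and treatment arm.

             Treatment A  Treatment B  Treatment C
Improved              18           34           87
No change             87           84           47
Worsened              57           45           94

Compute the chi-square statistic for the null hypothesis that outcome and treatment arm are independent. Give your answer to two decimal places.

69.13

Row totals: 139, 218, 196. Column totals: 162, 163, 228. Grand total N = 553.
Expected counts (row total × column total / N):
  Improved, Treatment A: 139×162/553 = 40.720
  Improved, Treatment B: 139×163/553 = 40.971
  Improved, Treatment C: 139×228/553 = 57.309
  No change, Treatment A: 218×162/553 = 63.863
  No change, Treatment B: 218×163/553 = 64.257
  No change, Treatment C: 218×228/553 = 89.881
  Worsened, Treatment A: 196×162/553 = 57.418
  Worsened, Treatment B: 196×163/553 = 57.772
  Worsened, Treatment C: 196×228/553 = 80.810
Contributions (O − E)²/E:
  (18 − 40.720)²/40.720 = 12.6768
  (34 − 40.971)²/40.971 = 1.1861
  (87 − 57.309)²/57.309 = 15.3825
  (87 − 63.863)²/63.863 = 8.3823
  (84 − 64.257)²/64.257 = 6.0660
  (47 − 89.881)²/89.881 = 20.4579
  (57 − 57.418)²/57.418 = 0.0030
  (45 − 57.772)²/57.772 = 2.8236
  (94 − 80.810)²/80.810 = 2.1529
χ² = 12.6768 + 1.1861 + 15.3825 + 8.3823 + 6.0660 + 20.4579 + 0.0030 + 2.8236 + 2.1529 = 69.13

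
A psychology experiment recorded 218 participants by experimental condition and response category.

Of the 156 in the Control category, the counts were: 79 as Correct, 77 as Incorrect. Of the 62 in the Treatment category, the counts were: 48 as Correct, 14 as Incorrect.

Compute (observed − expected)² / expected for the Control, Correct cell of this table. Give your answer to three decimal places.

Row total (Control) = 156; column total (Correct) = 127; N = 218.
Expected count E = 156 × 127 / 218 = 90.8807.
Contribution = (O − E)²/E = (79 − 90.8807)² / 90.8807 = 1.553.

1.553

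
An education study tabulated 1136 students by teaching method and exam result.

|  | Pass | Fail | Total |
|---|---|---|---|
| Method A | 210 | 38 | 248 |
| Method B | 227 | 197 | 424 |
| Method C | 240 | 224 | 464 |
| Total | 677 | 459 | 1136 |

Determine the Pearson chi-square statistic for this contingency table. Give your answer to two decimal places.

Grand total N = 1136.
Expected counts (row total × column total / N):
  Method A, Pass: 248×677/1136 = 147.796
  Method A, Fail: 248×459/1136 = 100.204
  Method B, Pass: 424×677/1136 = 252.683
  Method B, Fail: 424×459/1136 = 171.317
  Method C, Pass: 464×677/1136 = 276.521
  Method C, Fail: 464×459/1136 = 187.479
Contributions (O − E)²/E:
  (210 − 147.796)²/147.796 = 26.1803
  (38 − 100.204)²/100.204 = 38.6146
  (227 − 252.683)²/252.683 = 2.6105
  (197 − 171.317)²/171.317 = 3.8503
  (240 − 276.521)²/276.521 = 4.8234
  (224 − 187.479)²/187.479 = 7.1143
χ² = 26.1803 + 38.6146 + 2.6105 + 3.8503 + 4.8234 + 7.1143 = 83.19

83.19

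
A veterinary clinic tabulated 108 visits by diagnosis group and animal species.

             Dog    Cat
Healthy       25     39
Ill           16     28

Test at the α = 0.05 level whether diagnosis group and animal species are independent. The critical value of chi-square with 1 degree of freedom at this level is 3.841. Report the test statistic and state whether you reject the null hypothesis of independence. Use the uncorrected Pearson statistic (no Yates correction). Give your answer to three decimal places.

Row totals: 64, 44. Column totals: 41, 67. Grand total N = 108.
Expected counts (row total × column total / N):
  Healthy, Dog: 64×41/108 = 24.2963
  Healthy, Cat: 64×67/108 = 39.7037
  Ill, Dog: 44×41/108 = 16.7037
  Ill, Cat: 44×67/108 = 27.2963
Contributions (O − E)²/E:
  (25 − 24.2963)²/24.2963 = 0.0204
  (39 − 39.7037)²/39.7037 = 0.0125
  (16 − 16.7037)²/16.7037 = 0.0296
  (28 − 27.2963)²/27.2963 = 0.0181
χ² = 0.0204 + 0.0125 + 0.0296 + 0.0181 = 0.081
df = (2−1)(2−1) = 1. Since 0.081 < 3.841, fail to reject the null hypothesis of independence at α = 0.05.

0.081; fail to reject H₀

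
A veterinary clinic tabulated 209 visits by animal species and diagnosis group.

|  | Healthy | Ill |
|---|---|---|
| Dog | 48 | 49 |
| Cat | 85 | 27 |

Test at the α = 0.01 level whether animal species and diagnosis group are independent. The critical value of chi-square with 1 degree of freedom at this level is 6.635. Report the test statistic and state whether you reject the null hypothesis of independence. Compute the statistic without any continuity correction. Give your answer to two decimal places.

Row totals: 97, 112. Column totals: 133, 76. Grand total N = 209.
Expected counts (row total × column total / N):
  Dog, Healthy: 97×133/209 = 61.727
  Dog, Ill: 97×76/209 = 35.273
  Cat, Healthy: 112×133/209 = 71.273
  Cat, Ill: 112×76/209 = 40.727
Contributions (O − E)²/E:
  (48 − 61.727)²/61.727 = 3.0526
  (49 − 35.273)²/35.273 = 5.3421
  (85 − 71.273)²/71.273 = 2.6438
  (27 − 40.727)²/40.727 = 4.6267
χ² = 3.0526 + 5.3421 + 2.6438 + 4.6267 = 15.67
df = (2−1)(2−1) = 1. Since 15.67 > 6.635, reject the null hypothesis of independence at α = 0.01.

15.67; reject H₀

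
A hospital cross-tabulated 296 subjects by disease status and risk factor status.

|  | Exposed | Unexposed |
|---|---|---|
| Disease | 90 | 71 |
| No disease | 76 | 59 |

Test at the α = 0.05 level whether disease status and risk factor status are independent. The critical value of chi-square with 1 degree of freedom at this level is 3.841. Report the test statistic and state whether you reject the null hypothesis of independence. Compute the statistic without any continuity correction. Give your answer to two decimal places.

0.00; fail to reject H₀

Row totals: 161, 135. Column totals: 166, 130. Grand total N = 296.
Expected counts (row total × column total / N):
  Disease, Exposed: 161×166/296 = 90.291
  Disease, Unexposed: 161×130/296 = 70.709
  No disease, Exposed: 135×166/296 = 75.709
  No disease, Unexposed: 135×130/296 = 59.291
Contributions (O − E)²/E:
  (90 − 90.291)²/90.291 = 0.0009
  (71 − 70.709)²/70.709 = 0.0012
  (76 − 75.709)²/75.709 = 0.0011
  (59 − 59.291)²/59.291 = 0.0014
χ² = 0.0009 + 0.0012 + 0.0011 + 0.0014 = 0.00
df = (2−1)(2−1) = 1. Since 0.00 < 3.841, fail to reject the null hypothesis of independence at α = 0.05.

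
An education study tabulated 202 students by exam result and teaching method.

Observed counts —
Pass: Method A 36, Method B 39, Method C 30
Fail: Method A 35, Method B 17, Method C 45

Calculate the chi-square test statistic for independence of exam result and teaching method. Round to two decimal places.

11.36

Row totals: 105, 97. Column totals: 71, 56, 75. Grand total N = 202.
Expected counts (row total × column total / N):
  Pass, Method A: 105×71/202 = 36.906
  Pass, Method B: 105×56/202 = 29.109
  Pass, Method C: 105×75/202 = 38.985
  Fail, Method A: 97×71/202 = 34.094
  Fail, Method B: 97×56/202 = 26.891
  Fail, Method C: 97×75/202 = 36.015
Contributions (O − E)²/E:
  (36 − 36.906)²/36.906 = 0.0222
  (39 − 29.109)²/29.109 = 3.3609
  (30 − 38.985)²/38.985 = 2.0708
  (35 − 34.094)²/34.094 = 0.0241
  (17 − 26.891)²/26.891 = 3.6381
  (45 − 36.015)²/36.015 = 2.2416
χ² = 0.0222 + 3.3609 + 2.0708 + 0.0241 + 3.6381 + 2.2416 = 11.36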